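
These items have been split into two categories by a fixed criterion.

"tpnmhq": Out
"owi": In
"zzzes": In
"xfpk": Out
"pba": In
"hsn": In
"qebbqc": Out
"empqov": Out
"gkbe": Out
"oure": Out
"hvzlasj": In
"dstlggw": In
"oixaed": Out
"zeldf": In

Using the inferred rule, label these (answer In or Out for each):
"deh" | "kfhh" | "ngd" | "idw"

In, Out, In, In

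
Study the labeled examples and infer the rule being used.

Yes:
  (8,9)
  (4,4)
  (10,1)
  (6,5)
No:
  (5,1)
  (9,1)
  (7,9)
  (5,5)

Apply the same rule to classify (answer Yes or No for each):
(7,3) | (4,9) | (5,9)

A rule that fits every label: first is even — true of each 'Yes' example, false of each 'No' one.
(7,3): first 7, fails this test → No.
(4,9): first 4, meets the rule → Yes.
(5,9): first 5, fails this test → No.

No, Yes, No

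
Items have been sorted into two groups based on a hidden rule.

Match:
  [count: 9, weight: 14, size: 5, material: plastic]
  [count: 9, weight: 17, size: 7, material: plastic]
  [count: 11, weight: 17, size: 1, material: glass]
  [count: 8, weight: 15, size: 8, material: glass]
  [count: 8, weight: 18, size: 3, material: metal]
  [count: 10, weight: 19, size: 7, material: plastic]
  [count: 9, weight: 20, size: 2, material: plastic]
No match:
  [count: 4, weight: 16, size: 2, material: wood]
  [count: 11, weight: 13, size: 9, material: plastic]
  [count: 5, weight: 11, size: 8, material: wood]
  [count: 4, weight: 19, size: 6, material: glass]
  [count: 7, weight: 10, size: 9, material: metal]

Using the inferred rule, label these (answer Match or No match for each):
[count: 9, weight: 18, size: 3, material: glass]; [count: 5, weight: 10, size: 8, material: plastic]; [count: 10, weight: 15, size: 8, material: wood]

The pattern is that an item is 'Match' exactly when: count ≥ 7 AND size ≤ 8.
[count: 9, weight: 18, size: 3, material: glass]: count = 9, size = 3 — has this property, so Match.
[count: 5, weight: 10, size: 8, material: plastic]: count = 5, size = 8 — fails the rule, so No match.
[count: 10, weight: 15, size: 8, material: wood]: count = 10, size = 8 — has this property, so Match.

Match, No match, Match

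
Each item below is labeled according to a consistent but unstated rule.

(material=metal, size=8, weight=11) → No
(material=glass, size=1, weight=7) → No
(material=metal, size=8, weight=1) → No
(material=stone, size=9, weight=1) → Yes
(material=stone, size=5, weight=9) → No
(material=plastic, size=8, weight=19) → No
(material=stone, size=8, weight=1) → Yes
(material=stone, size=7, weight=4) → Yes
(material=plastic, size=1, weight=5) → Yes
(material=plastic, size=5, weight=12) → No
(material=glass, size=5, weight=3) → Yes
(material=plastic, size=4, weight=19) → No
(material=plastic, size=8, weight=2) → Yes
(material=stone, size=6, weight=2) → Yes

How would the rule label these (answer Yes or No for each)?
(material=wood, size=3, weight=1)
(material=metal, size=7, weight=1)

One predicate separates the groups cleanly: material is not metal AND weight ≤ 5.
(material=wood, size=3, weight=1): material is wood, weight = 1 — fits, so Yes. (material=metal, size=7, weight=1): material is metal, weight = 1 — fails this test, so No.

Yes, No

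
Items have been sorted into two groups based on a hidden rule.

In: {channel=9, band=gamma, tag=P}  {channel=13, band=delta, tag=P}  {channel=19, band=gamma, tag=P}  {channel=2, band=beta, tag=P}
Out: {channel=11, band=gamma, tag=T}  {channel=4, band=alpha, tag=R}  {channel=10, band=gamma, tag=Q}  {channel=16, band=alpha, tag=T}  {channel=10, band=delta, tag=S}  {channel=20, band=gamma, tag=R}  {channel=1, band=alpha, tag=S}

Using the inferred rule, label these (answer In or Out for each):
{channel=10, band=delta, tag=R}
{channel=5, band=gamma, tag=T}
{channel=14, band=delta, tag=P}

Out, Out, In

Comparing the two groups points to one rule — tag is P.
{channel=10, band=delta, tag=R} — tag is R, hence Out. {channel=5, band=gamma, tag=T} — tag is T, hence Out. {channel=14, band=delta, tag=P} — tag is P, hence In.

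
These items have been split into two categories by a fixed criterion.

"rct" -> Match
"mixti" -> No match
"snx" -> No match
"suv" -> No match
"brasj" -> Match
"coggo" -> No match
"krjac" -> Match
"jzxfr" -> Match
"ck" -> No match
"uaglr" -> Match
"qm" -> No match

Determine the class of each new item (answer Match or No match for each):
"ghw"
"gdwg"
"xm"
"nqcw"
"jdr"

No match, No match, No match, No match, Match

The distinguishing property — contains 'r' — holds for all the 'Match' cases and none of the 'No match' cases.
"ghw": no 'r' — lacks this property, so No match.
"gdwg": no 'r' — lacks this property, so No match.
"xm": no 'r' — lacks this property, so No match.
"nqcw": no 'r' — lacks this property, so No match.
"jdr": has 'r' — matches, so Match.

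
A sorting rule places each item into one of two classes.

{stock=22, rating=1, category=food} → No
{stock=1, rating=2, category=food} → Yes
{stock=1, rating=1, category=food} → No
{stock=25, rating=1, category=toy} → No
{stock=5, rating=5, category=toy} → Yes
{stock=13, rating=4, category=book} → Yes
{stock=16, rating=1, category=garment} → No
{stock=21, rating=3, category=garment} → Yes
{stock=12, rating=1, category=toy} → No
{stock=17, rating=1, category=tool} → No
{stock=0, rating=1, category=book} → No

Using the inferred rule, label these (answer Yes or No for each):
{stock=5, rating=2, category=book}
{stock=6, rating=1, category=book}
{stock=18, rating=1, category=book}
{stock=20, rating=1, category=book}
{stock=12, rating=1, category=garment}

The simplest hypothesis consistent with all the labels is: rating ≥ 2.
{stock=5, rating=2, category=book} → rating = 2 → Yes.
{stock=6, rating=1, category=book} → rating = 1 → No.
{stock=18, rating=1, category=book} → rating = 1 → No.
{stock=20, rating=1, category=book} → rating = 1 → No.
{stock=12, rating=1, category=garment} → rating = 1 → No.

Yes, No, No, No, No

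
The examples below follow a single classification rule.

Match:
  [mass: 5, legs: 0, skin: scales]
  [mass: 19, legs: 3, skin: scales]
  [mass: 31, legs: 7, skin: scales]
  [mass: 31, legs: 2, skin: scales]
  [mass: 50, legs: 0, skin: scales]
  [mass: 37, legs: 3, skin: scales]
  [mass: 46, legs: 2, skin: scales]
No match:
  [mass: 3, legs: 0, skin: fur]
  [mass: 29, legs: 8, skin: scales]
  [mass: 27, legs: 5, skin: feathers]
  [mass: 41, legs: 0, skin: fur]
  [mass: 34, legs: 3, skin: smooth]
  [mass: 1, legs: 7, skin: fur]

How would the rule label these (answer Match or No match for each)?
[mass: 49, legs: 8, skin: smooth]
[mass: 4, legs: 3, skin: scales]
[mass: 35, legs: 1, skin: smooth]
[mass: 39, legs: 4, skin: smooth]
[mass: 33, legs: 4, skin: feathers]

No match, Match, No match, No match, No match

Rule: skin is scales AND legs ≤ 7. This holds for each 'Match' example and fails for each 'No match' one.
[mass: 49, legs: 8, skin: smooth]: No match (skin is smooth, legs = 8). [mass: 4, legs: 3, skin: scales]: Match (skin is scales, legs = 3). [mass: 35, legs: 1, skin: smooth]: No match (skin is smooth, legs = 1). [mass: 39, legs: 4, skin: smooth]: No match (skin is smooth, legs = 4). [mass: 33, legs: 4, skin: feathers]: No match (skin is feathers, legs = 4).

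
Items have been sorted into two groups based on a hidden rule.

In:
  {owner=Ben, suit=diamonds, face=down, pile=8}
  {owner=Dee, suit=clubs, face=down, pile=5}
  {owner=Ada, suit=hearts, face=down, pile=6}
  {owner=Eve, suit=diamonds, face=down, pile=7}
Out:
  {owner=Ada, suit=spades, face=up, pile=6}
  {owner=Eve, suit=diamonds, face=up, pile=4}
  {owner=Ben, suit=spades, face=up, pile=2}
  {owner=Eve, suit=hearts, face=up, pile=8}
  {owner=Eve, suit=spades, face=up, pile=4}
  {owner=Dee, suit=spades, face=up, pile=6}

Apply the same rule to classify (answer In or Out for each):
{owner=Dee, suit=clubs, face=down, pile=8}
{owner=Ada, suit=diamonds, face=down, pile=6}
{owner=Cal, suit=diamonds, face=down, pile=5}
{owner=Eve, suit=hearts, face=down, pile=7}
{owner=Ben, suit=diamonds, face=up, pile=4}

The classifier is using: face is down.

In, In, In, In, Out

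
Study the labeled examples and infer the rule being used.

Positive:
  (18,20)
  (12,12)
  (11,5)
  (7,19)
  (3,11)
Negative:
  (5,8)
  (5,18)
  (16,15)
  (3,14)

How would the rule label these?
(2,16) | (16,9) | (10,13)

The common property of the 'Positive' items is: sum is even. No 'Negative' item has it.
(2,16) — 2+16 = 18, hence Positive.
(16,9) — 16+9 = 25, hence Negative.
(10,13) — 10+13 = 23, hence Negative.

Positive, Negative, Negative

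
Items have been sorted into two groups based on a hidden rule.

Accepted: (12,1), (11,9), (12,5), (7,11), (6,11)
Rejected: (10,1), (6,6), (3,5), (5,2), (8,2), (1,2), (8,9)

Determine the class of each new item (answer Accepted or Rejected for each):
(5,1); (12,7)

A rule that fits every label: max ≥ 11 — true of each 'Accepted' example, false of each 'Rejected' one.
(5,1) — max 5, hence Rejected. (12,7) — max 12, hence Accepted.

Rejected, Accepted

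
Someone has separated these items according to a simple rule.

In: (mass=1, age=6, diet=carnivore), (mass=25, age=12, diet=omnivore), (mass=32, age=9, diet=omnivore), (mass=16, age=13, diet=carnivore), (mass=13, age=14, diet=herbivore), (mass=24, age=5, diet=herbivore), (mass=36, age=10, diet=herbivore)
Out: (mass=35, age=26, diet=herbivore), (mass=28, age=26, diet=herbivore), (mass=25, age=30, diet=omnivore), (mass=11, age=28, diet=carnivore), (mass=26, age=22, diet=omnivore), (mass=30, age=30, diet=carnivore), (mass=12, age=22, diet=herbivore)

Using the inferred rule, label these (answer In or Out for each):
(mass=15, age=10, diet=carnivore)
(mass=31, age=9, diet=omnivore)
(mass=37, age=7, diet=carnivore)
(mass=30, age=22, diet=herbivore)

In, In, In, Out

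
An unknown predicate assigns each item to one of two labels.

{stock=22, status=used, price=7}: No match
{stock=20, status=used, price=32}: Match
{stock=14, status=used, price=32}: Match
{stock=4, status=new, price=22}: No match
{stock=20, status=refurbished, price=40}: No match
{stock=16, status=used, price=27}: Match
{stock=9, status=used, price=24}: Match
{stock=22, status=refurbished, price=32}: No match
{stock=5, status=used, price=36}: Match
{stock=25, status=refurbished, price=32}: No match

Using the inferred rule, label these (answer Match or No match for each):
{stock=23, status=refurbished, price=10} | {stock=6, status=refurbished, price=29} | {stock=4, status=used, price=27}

No match, No match, Match

A rule that fits every label: status is used AND price ≥ 22 — true of each 'Match' example, false of each 'No match' one.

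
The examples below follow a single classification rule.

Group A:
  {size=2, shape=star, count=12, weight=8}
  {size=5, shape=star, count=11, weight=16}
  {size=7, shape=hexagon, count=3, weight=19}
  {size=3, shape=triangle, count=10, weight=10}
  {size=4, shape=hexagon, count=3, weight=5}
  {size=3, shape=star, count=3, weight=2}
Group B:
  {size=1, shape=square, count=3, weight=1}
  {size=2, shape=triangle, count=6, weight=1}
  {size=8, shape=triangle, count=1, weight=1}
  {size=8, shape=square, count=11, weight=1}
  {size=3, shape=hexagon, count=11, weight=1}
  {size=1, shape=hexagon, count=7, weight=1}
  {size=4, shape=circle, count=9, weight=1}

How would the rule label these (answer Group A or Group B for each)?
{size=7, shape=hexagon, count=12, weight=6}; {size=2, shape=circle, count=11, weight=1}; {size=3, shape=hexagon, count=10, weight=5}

The distinguishing property — weight ≥ 2 — holds for all the 'Group A' cases and none of the 'Group B' cases.
{size=7, shape=hexagon, count=12, weight=6} → weight = 6 → Group A.
{size=2, shape=circle, count=11, weight=1} → weight = 1 → Group B.
{size=3, shape=hexagon, count=10, weight=5} → weight = 5 → Group A.

Group A, Group B, Group A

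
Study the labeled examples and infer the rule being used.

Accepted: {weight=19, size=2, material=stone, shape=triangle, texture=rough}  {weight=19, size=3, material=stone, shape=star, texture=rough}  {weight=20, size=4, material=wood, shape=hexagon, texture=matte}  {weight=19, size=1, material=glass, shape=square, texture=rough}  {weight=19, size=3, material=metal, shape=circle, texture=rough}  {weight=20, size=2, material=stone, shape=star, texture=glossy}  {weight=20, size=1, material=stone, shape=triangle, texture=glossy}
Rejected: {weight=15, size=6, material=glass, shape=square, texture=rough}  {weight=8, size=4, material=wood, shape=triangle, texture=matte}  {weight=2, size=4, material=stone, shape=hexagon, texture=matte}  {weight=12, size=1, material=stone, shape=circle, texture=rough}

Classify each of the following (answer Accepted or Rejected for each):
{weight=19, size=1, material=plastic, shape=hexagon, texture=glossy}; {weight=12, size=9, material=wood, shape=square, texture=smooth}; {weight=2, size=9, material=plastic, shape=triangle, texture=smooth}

The classifier is using: weight ≥ 19.
{weight=19, size=1, material=plastic, shape=hexagon, texture=glossy}: weight = 19, qualifies → Accepted. {weight=12, size=9, material=wood, shape=square, texture=smooth}: weight = 12, does not pass → Rejected. {weight=2, size=9, material=plastic, shape=triangle, texture=smooth}: weight = 2, does not pass → Rejected.

Accepted, Rejected, Rejected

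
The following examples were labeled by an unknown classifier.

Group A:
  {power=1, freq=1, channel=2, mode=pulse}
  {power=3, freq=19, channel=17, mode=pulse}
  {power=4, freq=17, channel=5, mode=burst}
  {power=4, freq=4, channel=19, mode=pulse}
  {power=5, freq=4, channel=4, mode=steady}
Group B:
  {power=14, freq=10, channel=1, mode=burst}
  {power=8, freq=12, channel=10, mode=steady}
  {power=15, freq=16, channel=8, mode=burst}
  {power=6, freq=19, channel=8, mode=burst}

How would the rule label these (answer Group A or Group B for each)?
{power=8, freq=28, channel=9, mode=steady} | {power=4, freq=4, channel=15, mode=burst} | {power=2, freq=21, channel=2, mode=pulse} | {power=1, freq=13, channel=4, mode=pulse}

Group B, Group A, Group A, Group A

A rule that fits every label: power ≤ 5 — true of each 'Group A' example, false of each 'Group B' one.
{power=8, freq=28, channel=9, mode=steady} → power = 8 → Group B.
{power=4, freq=4, channel=15, mode=burst} → power = 4 → Group A.
{power=2, freq=21, channel=2, mode=pulse} → power = 2 → Group A.
{power=1, freq=13, channel=4, mode=pulse} → power = 1 → Group A.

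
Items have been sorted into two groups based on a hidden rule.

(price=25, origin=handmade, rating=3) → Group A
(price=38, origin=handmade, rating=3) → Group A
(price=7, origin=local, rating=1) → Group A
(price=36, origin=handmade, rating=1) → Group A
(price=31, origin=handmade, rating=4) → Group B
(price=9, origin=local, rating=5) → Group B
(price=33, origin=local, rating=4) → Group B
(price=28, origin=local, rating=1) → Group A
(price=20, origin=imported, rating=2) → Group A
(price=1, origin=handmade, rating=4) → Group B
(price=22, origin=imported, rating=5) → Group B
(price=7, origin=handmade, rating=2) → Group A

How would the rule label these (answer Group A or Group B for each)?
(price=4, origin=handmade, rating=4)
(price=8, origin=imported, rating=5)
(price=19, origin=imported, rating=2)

The common property of the 'Group A' items is: rating ≤ 3. No 'Group B' item has it.
(price=4, origin=handmade, rating=4): Group B (rating = 4). (price=8, origin=imported, rating=5): Group B (rating = 5). (price=19, origin=imported, rating=2): Group A (rating = 2).

Group B, Group B, Group A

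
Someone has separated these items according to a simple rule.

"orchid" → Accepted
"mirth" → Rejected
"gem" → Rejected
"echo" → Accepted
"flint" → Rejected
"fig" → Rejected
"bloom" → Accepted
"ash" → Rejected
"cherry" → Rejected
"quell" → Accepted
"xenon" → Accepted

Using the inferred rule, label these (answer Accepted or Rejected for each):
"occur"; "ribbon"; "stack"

Accepted, Accepted, Rejected

A rule that fits every label: has ≥ 2 vowels — true of each 'Accepted' example, false of each 'Rejected' one.
"occur" — 2 vowels, hence Accepted.
"ribbon" — 2 vowels, hence Accepted.
"stack" — 1 vowel, hence Rejected.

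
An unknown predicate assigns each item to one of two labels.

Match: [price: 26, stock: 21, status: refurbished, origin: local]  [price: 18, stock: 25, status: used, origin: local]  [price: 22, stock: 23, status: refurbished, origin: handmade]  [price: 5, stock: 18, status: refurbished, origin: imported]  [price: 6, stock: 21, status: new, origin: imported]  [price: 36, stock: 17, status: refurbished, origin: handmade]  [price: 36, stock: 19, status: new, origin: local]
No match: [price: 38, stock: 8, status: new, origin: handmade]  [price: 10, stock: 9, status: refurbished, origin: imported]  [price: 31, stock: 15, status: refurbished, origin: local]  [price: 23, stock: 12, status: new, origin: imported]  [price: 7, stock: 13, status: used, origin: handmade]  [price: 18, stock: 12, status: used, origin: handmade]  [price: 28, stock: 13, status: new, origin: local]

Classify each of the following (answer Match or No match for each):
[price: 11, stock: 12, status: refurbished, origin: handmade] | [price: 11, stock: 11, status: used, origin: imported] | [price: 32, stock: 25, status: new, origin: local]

No match, No match, Match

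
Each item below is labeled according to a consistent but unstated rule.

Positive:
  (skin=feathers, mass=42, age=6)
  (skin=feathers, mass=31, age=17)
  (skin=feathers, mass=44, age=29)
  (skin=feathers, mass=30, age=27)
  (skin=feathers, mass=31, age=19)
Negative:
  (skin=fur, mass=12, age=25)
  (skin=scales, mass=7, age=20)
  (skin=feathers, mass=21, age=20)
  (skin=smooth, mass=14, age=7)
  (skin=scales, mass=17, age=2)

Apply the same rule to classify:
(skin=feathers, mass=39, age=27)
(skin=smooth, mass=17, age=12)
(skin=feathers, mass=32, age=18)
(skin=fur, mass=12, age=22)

The common property of the 'Positive' items is: mass ≥ 30. No 'Negative' item has it.
(skin=feathers, mass=39, age=27) — mass = 39, hence Positive.
(skin=smooth, mass=17, age=12) — mass = 17, hence Negative.
(skin=feathers, mass=32, age=18) — mass = 32, hence Positive.
(skin=fur, mass=12, age=22) — mass = 12, hence Negative.

Positive, Negative, Positive, Negative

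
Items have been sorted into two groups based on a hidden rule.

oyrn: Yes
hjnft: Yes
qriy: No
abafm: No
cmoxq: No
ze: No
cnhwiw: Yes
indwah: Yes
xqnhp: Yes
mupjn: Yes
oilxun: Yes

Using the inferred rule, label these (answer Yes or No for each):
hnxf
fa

Yes, No

'Yes' ⟺ contains 'n'.
hnxf: has 'n' — passes, so Yes.
fa: no 'n' — does not pass, so No.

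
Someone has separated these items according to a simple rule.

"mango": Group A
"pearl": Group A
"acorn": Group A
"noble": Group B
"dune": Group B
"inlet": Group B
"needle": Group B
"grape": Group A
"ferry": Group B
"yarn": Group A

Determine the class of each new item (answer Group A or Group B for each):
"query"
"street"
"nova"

'Group A' ⟺ contains 'a'.
"query": no 'a' — does not pass, so Group B. "street": no 'a' — does not pass, so Group B. "nova": has 'a' — qualifies, so Group A.

Group B, Group B, Group A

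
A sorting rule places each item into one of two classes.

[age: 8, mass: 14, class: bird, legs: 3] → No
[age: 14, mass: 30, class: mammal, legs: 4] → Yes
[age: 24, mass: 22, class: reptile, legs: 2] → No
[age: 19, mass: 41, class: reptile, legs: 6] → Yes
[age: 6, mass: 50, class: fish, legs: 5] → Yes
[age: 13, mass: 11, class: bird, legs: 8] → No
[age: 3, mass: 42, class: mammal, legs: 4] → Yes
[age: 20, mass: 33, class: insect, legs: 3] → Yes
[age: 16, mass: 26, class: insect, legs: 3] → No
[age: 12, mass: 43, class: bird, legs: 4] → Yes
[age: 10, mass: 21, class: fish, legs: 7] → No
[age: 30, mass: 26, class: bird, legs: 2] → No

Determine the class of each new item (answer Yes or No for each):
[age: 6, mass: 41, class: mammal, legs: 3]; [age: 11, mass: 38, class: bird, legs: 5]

Yes, Yes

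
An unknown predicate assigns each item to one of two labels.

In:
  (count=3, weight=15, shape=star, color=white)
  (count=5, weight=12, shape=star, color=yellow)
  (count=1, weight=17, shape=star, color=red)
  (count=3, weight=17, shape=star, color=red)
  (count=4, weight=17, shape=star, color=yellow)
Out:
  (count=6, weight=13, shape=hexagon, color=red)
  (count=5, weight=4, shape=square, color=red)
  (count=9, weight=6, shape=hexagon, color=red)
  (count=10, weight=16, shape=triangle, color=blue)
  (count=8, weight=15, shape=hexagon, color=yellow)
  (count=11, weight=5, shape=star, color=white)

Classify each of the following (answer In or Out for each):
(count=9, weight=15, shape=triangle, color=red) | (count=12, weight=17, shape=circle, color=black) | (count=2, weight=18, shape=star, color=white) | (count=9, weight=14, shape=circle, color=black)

Every 'In' example satisfies: shape is star AND count ≤ 5. None of the 'Out' examples do.
(count=9, weight=15, shape=triangle, color=red): Out (shape is triangle, count = 9). (count=12, weight=17, shape=circle, color=black): Out (shape is circle, count = 12). (count=2, weight=18, shape=star, color=white): In (shape is star, count = 2). (count=9, weight=14, shape=circle, color=black): Out (shape is circle, count = 9).

Out, Out, In, Out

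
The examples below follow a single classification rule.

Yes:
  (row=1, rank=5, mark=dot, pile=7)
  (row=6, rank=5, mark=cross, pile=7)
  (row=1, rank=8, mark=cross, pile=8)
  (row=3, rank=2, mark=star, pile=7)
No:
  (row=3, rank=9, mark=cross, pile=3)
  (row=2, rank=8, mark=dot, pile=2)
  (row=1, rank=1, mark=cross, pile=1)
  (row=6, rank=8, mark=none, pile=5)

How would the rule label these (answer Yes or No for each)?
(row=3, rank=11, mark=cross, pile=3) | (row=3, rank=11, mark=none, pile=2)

The distinguishing property — pile ≥ 7 — holds for all the 'Yes' cases and none of the 'No' cases.
(row=3, rank=11, mark=cross, pile=3) → pile = 3 → No.
(row=3, rank=11, mark=none, pile=2) → pile = 2 → No.

No, No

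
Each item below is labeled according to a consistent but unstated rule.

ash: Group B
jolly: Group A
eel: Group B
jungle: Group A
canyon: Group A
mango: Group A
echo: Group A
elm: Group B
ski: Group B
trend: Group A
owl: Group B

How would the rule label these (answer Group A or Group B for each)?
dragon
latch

A rule that fits every label: length ≥ 4 — true of each 'Group A' example, false of each 'Group B' one.
dragon → length 6 → Group A. latch → length 5 → Group A.

Group A, Group A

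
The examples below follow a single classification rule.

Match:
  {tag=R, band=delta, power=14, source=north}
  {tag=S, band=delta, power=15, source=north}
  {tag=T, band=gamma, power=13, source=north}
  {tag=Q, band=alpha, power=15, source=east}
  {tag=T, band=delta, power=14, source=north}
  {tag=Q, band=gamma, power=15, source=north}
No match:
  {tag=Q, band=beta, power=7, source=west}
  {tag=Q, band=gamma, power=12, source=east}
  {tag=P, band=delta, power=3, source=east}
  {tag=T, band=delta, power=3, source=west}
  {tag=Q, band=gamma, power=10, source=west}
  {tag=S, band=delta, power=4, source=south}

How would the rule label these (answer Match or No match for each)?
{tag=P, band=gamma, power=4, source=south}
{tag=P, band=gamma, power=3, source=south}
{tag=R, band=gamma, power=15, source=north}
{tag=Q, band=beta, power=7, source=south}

No match, No match, Match, No match

Rule: power ≥ 13. This holds for each 'Match' example and fails for each 'No match' one.
{tag=P, band=gamma, power=4, source=south}: power = 4, lacks this property → No match. {tag=P, band=gamma, power=3, source=south}: power = 3, lacks this property → No match. {tag=R, band=gamma, power=15, source=north}: power = 15, qualifies → Match. {tag=Q, band=beta, power=7, source=south}: power = 7, lacks this property → No match.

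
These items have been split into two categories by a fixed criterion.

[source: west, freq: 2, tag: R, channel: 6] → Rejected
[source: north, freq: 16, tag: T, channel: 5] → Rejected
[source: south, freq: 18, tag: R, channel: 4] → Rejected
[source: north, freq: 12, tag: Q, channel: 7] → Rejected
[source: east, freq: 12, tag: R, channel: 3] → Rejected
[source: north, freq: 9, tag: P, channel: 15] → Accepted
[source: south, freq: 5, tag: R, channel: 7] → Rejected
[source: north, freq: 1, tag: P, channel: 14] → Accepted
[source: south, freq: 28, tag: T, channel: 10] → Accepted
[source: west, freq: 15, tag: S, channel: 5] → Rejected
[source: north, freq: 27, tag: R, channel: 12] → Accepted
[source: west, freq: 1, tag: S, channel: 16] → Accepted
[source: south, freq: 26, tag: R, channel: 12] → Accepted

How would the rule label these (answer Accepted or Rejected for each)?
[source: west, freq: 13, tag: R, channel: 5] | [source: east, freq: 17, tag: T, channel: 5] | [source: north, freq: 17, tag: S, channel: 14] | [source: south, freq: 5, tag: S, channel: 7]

Rejected, Rejected, Accepted, Rejected

Every 'Accepted' example satisfies: channel ≥ 10. None of the 'Rejected' examples do.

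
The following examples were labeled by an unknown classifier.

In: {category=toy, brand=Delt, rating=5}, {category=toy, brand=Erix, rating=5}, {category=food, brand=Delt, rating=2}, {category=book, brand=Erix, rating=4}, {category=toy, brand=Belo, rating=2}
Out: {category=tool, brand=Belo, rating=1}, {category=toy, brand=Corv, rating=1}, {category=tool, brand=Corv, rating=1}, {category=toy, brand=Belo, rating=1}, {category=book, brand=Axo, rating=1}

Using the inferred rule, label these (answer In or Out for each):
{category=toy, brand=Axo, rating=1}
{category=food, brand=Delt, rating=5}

Out, In

The rule appears to be: rating ≥ 2.
{category=toy, brand=Axo, rating=1}: rating = 1, lacks this property → Out.
{category=food, brand=Delt, rating=5}: rating = 5, has this property → In.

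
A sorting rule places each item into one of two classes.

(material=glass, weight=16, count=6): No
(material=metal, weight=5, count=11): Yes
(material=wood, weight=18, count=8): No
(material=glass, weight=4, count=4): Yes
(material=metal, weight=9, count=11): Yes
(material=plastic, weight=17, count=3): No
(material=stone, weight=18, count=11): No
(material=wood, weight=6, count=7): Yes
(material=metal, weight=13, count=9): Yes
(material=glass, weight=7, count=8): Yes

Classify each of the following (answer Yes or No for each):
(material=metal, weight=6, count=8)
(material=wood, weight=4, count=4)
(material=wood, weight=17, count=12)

Yes, Yes, No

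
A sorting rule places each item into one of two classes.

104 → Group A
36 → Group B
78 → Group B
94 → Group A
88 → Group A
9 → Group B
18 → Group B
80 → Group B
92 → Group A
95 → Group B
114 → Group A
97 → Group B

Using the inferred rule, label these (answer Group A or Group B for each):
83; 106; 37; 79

All 'Group A' examples share one property — even AND at least 88 — and every 'Group B' example lacks it.
Group B: 83, since 83 is odd, 83 < 88. Group A: 106, since 106 is even, 106 ≥ 88. Group B: 37, since 37 is odd, 37 < 88. Group B: 79, since 79 is odd, 79 < 88.

Group B, Group A, Group B, Group B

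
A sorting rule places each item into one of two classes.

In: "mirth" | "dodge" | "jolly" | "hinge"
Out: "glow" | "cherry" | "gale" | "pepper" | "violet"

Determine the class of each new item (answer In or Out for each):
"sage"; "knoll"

Out, In

The pattern is that an item is 'In' exactly when: odd length.
"sage": Out (length 4). "knoll": In (length 5).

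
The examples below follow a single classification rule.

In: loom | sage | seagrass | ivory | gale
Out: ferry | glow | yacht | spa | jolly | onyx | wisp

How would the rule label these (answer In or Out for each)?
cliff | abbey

The simplest hypothesis consistent with all the labels is: has ≥ 2 vowels.
cliff: 1 vowel, fails the rule → Out.
abbey: 2 vowels, passes → In.

Out, In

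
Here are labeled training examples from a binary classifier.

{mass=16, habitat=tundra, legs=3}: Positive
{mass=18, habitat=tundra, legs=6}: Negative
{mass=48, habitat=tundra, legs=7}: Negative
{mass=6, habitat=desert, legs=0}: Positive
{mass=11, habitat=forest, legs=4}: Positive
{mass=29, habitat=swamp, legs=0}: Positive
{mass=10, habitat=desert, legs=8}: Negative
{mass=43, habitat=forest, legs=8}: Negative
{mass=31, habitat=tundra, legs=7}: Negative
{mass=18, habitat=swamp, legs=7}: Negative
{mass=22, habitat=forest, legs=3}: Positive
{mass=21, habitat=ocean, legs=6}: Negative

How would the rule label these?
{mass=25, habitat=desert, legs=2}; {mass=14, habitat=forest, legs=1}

Positive, Positive

The pattern is that an item is 'Positive' exactly when: legs ≤ 4.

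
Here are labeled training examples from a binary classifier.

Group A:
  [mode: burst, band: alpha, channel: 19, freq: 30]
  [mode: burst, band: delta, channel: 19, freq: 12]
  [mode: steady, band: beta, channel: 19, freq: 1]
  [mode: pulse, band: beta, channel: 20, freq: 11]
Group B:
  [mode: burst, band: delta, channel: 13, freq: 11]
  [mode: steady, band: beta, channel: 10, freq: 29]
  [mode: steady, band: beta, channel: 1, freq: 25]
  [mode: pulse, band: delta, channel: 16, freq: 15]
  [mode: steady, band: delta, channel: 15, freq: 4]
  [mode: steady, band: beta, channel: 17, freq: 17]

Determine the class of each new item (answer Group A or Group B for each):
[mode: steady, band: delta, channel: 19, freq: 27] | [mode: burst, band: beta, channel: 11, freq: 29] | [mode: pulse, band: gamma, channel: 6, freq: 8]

The simplest hypothesis consistent with all the labels is: channel ≥ 19.
[mode: steady, band: delta, channel: 19, freq: 27]: Group A (channel = 19). [mode: burst, band: beta, channel: 11, freq: 29]: Group B (channel = 11). [mode: pulse, band: gamma, channel: 6, freq: 8]: Group B (channel = 6).

Group A, Group B, Group B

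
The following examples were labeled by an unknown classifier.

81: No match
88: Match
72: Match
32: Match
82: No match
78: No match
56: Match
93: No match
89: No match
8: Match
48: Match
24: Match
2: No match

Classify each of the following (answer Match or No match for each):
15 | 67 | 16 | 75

No match, No match, Match, No match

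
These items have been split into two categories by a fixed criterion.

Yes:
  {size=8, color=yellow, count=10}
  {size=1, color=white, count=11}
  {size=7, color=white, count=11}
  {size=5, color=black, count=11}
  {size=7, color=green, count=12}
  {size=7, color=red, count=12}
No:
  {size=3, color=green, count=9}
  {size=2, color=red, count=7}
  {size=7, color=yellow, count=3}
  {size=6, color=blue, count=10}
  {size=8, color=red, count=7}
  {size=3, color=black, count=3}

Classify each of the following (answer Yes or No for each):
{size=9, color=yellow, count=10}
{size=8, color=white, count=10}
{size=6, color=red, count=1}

Yes, Yes, No

Every 'Yes' example satisfies: count ≥ 10 AND size ≠ 6. None of the 'No' examples do.
{size=9, color=yellow, count=10}: count = 10, size = 9, passes → Yes. {size=8, color=white, count=10}: count = 10, size = 8, passes → Yes. {size=6, color=red, count=1}: count = 1, size = 6, lacks this property → No.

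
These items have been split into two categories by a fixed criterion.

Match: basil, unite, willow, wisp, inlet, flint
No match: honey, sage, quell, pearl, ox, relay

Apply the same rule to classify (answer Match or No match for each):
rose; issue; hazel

No match, Match, No match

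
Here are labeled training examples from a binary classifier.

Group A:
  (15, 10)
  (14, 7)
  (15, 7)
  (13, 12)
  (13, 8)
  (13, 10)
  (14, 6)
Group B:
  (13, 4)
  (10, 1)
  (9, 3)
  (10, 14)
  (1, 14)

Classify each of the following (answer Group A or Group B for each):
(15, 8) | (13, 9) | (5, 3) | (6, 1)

The classifier is using: first > second AND sum ≥ 20.

Group A, Group A, Group B, Group B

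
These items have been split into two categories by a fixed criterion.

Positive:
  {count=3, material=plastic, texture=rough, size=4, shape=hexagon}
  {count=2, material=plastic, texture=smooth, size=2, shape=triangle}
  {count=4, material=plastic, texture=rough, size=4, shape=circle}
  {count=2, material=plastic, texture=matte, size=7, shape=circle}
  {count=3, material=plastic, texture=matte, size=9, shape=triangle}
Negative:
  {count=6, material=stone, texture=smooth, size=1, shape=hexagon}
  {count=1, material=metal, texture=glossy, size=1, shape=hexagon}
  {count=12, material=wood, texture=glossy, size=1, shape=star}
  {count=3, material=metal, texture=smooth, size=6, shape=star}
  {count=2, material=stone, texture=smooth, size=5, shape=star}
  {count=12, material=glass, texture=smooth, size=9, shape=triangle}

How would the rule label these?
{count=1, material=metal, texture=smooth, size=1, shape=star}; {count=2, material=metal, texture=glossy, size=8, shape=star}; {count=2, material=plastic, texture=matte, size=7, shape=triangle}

Negative, Negative, Positive

The pattern is that an item is 'Positive' exactly when: material is plastic.
{count=1, material=metal, texture=smooth, size=1, shape=star} — material is metal, hence Negative. {count=2, material=metal, texture=glossy, size=8, shape=star} — material is metal, hence Negative. {count=2, material=plastic, texture=matte, size=7, shape=triangle} — material is plastic, hence Positive.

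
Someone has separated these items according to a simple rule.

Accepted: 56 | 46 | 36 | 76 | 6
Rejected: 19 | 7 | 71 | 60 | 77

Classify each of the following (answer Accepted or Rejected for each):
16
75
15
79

The distinguishing property — ends in digit 6 — holds for all the 'Accepted' cases and none of the 'Rejected' cases.
Accepted: 16, since last digit 6. Rejected: 75, since last digit 5. Rejected: 15, since last digit 5. Rejected: 79, since last digit 9.

Accepted, Rejected, Rejected, Rejected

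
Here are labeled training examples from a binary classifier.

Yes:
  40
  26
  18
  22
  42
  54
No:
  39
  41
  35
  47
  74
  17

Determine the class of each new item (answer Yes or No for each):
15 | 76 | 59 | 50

No, No, No, Yes

All 'Yes' examples share one property — even AND at most 54 — and every 'No' example lacks it.
15 → 15 is odd, 15 ≤ 54 → No.
76 → 76 is even, 76 > 54 → No.
59 → 59 is odd, 59 > 54 → No.
50 → 50 is even, 50 ≤ 54 → Yes.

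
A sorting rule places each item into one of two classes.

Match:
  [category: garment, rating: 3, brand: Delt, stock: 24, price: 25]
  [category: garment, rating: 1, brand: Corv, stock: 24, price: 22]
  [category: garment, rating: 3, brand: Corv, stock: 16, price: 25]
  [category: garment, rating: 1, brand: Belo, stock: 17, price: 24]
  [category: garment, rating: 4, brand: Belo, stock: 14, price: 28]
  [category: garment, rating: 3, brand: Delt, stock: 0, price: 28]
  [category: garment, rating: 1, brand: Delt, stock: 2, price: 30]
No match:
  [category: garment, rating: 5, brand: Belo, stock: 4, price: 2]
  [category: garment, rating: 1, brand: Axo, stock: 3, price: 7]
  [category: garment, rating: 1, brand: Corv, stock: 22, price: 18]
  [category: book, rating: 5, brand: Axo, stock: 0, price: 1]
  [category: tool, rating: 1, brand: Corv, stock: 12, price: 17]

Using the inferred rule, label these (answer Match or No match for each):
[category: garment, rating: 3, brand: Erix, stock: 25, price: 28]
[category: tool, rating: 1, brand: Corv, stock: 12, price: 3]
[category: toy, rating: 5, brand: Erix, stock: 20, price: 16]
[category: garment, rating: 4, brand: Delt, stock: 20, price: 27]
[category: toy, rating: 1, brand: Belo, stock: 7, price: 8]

Match, No match, No match, Match, No match

The pattern is that an item is 'Match' exactly when: price ≥ 22.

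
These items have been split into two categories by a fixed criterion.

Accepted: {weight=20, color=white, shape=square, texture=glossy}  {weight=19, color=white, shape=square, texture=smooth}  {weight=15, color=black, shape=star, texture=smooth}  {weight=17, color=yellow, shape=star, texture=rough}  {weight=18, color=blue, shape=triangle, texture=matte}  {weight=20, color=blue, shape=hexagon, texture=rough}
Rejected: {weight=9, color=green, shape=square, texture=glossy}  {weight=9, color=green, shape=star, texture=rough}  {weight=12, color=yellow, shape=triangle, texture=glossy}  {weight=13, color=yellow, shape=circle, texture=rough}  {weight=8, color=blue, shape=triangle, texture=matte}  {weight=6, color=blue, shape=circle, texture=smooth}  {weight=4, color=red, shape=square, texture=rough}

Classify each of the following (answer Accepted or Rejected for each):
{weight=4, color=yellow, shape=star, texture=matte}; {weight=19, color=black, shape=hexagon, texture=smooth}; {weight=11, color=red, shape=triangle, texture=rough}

The common property of the 'Accepted' items is: weight ≥ 15. No 'Rejected' item has it.

Rejected, Accepted, Rejected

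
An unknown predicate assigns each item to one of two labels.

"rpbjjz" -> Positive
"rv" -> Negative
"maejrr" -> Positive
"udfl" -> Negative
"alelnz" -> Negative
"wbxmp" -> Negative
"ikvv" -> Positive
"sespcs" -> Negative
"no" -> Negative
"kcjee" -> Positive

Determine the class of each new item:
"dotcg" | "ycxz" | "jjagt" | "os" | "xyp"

Looking at the examples, the only property every 'Positive' case has and every 'Negative' case lacks is: has a double letter.

Negative, Negative, Positive, Negative, Negative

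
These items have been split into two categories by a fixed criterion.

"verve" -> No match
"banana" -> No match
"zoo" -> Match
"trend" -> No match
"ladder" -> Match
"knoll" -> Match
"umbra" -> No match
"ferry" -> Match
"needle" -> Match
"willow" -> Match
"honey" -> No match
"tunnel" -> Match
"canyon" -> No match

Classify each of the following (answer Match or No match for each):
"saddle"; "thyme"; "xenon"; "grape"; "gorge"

The simplest hypothesis consistent with all the labels is: has a double letter.
"saddle": Match ('dd' doubled). "thyme": No match (no doubled letter). "xenon": No match (no doubled letter). "grape": No match (no doubled letter). "gorge": No match (no doubled letter).

Match, No match, No match, No match, No match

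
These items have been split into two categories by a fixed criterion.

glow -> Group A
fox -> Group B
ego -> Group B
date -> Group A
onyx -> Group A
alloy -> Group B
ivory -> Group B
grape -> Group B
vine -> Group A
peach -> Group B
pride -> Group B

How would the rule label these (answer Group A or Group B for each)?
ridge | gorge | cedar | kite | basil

Rule: even length. This holds for each 'Group A' example and fails for each 'Group B' one.

Group B, Group B, Group B, Group A, Group B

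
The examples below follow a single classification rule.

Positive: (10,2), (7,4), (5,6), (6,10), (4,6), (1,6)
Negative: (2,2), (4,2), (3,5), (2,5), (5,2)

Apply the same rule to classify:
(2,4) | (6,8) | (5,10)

One predicate separates the groups cleanly: max ≥ 6.
(2,4): Negative (max 4).
(6,8): Positive (max 8).
(5,10): Positive (max 10).

Negative, Positive, Positive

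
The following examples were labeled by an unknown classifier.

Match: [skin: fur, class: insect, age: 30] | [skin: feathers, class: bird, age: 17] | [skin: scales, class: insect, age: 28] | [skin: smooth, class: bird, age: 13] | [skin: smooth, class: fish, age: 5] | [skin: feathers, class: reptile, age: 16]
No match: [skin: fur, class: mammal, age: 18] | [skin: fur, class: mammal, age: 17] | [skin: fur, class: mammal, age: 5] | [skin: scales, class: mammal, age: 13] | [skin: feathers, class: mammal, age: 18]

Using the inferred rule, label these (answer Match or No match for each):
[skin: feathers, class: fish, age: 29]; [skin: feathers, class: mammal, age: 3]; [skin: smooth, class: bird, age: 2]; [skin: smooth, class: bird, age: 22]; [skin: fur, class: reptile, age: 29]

All 'Match' examples share one property — class is not mammal — and every 'No match' example lacks it.

Match, No match, Match, Match, Match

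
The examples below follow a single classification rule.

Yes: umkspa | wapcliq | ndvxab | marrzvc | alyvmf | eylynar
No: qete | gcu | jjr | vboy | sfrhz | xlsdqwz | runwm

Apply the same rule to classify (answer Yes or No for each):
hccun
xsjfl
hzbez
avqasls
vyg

No, No, No, Yes, No

Rule: contains 'a'. This holds for each 'Yes' example and fails for each 'No' one.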